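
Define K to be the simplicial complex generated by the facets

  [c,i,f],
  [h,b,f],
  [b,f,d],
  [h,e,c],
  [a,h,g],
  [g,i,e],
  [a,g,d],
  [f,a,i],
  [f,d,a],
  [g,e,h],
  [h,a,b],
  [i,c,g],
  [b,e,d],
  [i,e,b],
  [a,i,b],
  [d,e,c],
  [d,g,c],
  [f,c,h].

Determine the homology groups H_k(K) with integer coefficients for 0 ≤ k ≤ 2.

We work with the vertex ordering a < b < c < d < e < f < g < h < i. The simplices of K, each written with vertices in increasing order, are:

  0-simplices (9): a, b, c, d, e, f, g, h, i
  1-simplices (27): ab, ad, af, ag, ah, ai, bd, be, bf, bh, bi, cd, ce, cf, cg, ch, ci, de, df, dg, eg, eh, ei, fh, fi, gh, gi
  2-simplices (18): abh, abi, adf, adg, afi, agh, bde, bdf, bei, bfh, cde, cdg, ceh, cfh, cfi, cgi, egh, egi

giving chain groups C_0 ≅ Z^9, C_1 ≅ Z^27, C_2 ≅ Z^18.

The boundary map ∂_1: C_1 → C_0 is given by ∂[p,q] = [q] − [p].
The resulting 9×27 matrix has rank 8, and its Smith normal form has invariant factors (1,1,1,1,1,1,1,1).

∂_2: C_2 → C_1 acts by ∂[p,q,r] = [q,r] − [p,r] + [p,q]. For instance
  ∂abh = bh − ah + ab,
  ∂abi = bi − ai + ab.
As a 27×18 matrix over Z this has rank 18, with invariant factors (1,1,1,1,1,1,1,1,1,1,1,1,1,1,1,1,1,2).

Reading off H_k = ker ∂_k / im ∂_{k+1}:

  H_0: rank C_0 − rank ∂_1 = 9 − 8 = 1, and the invariant factors of ∂_1 are all 1, so H_0 = Z.
  H_1: rank ker ∂_1 − rank ∂_2 = (27 − 8) − 18 = 1, and ∂_2 has invariant factor 2 > 1, so H_1 = Z × Z/2.
  H_2: rank ker ∂_2 − rank ∂_3 = (18 − 18) − 0 = 0, and there is no ∂_3, so H_2 = 0.

(K is a triangulation of the Klein bottle.)

H_0 = Z,  H_1 = Z × Z/2,  H_2 = 0.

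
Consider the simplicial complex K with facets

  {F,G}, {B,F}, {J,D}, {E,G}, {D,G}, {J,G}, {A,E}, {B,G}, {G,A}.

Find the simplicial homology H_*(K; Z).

Order the vertices as A < B < D < E < F < G < J. Listing each simplex with vertices in this order, K has dimension 1 with simplices:

  0-simplices (7): A, B, D, E, F, G, J
  1-simplices (9): AE, AG, BF, BG, DG, DJ, EG, FG, GJ

Hence C_0 ≅ Z^7, C_1 ≅ Z^9.

∂_1: C_1 → C_0 is given by ∂[p,q] = [q] − [p].
This gives a 7×9 integer matrix of rank 6; reducing to Smith normal form yields diagonal entries (1,1,1,1,1,1).

Computing H_k = (kernel of ∂_k) / (image of ∂_{k+1}):

  H_0: rank C_0 − rank ∂_1 = 7 − 6 = 1, and the invariant factors of ∂_1 are all 1, so H_0 = Z.
  H_1: rank ker ∂_1 − rank ∂_2 = (9 − 6) − 0 = 3, and there is no ∂_2, so H_1 = Z^3.

As a check, the Euler characteristic is 7 − 9 = -2, which agrees with 1 − 3 = -2.
(K is a triangulation of a wedge of 3 circles.)

H_0 = Z,  H_1 = Z^3.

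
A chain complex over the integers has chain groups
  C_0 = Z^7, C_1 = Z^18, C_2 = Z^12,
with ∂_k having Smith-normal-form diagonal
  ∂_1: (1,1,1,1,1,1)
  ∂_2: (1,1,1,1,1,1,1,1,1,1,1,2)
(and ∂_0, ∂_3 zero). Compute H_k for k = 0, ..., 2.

H_0: b_0 = 7 − 0 − 6 = 1; torsion from ∂_1 factors > 1: none. So H_0 ≅ Z.
H_1: b_1 = 18 − 6 − 12 = 0; torsion from ∂_2 factors > 1: [2]. So H_1 ≅ Z/2.
H_2: b_2 = 12 − 12 − 0 = 0; torsion from ∂_3 factors > 1: none. So H_2 ≅ 0.

H_0 ≅ Z,  H_1 ≅ Z/2,  H_2 = 0.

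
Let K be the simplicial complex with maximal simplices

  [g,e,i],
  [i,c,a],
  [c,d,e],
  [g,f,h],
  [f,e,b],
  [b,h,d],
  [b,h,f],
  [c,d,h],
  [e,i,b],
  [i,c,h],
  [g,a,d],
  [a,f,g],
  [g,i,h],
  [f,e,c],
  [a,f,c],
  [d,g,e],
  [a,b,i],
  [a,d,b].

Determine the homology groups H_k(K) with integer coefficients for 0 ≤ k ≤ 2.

Fix the vertex order a < b < c < d < e < f < g < h < i and write every simplex with vertices in increasing order. Then dim K = 2 and the simplices of K are:

  0-simplices (9): a, b, c, d, e, f, g, h, i
  1-simplices (27): ab, ac, ad, af, ag, ai, bd, be, bf, bh, bi, cd, ce, cf, ch, ci, de, dg, dh, ef, eg, ei, fg, fh, gh, gi, hi
  2-simplices (18): abd, abi, acf, aci, adg, afg, bdh, bef, bei, bfh, cde, cdh, cef, chi, deg, egi, fgh, ghi

so the chain groups are C_0 ≅ Z^9, C_1 ≅ Z^27, C_2 ≅ Z^18.

The boundary map ∂_1: C_1 → C_0 maps an edge to its endpoints' difference, ∂[p,q] = q − p. For instance
  ∂fg = g − f.
The resulting 9×27 matrix has rank 8, and its Smith normal form has invariant factors (1,1,1,1,1,1,1,1).

∂_2: C_2 → C_1 maps a triangle to the signed sum of its edges. For instance
  ∂chi = hi − ci + ch,
  ∂abd = bd − ad + ab.
The 27×18 boundary matrix has rank 17 and Smith normal form diag(1,1,1,1,1,1,1,1,1,1,1,1,1,1,1,1,1).

Computing H_k = (kernel of ∂_k) / (image of ∂_{k+1}):

  H_0: rank C_0 − rank ∂_1 = 9 − 8 = 1, and the invariant factors of ∂_1 are all 1, so H_0 = Z.
  H_1: rank ker ∂_1 − rank ∂_2 = (27 − 8) − 17 = 2, and the invariant factors of ∂_2 are all 1, so H_1 = Z^2.
  H_2: rank ker ∂_2 − rank ∂_3 = (18 − 17) − 0 = 1, and there is no ∂_3, so H_2 = Z.

As a check, the Euler characteristic is 9 − 27 + 18 = 0, which agrees with 1 − 2 + 1 = 0.

H_0 = Z,  H_1 = Z^2,  H_2 = Z.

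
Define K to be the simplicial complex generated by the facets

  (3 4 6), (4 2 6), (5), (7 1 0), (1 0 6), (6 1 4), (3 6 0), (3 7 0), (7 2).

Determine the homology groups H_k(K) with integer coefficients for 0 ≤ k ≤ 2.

K has 8 vertices, 14 edges, 7 triangles.
rank ∂_0 = 0, rank ∂_1 = 6 ⇒ b_0 = 8 − 0 − 6 = 2; all invariant factors of ∂_1 are 1 so no torsion. So H_0 ≅ Z^2.
rank ∂_1 = 6, rank ∂_2 = 7 ⇒ b_1 = 14 − 6 − 7 = 1; all invariant factors of ∂_2 are 1 so no torsion. So H_1 ≅ Z.
rank ∂_2 = 7, rank ∂_3 = 0 ⇒ b_2 = 7 − 7 − 0 = 0. So H_2 ≅ 0.

H_0 ≅ Z^2,  H_1 ≅ Z,  H_2 = 0.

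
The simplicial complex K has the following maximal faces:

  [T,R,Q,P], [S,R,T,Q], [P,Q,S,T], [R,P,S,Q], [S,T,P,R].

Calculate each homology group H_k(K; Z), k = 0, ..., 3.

H_0 ≅ Z,  H_1 = 0,  H_2 = 0,  H_3 ≅ Z.

Fix the vertex order P < Q < R < S < T and write every simplex with vertices in increasing order. Then dim K = 3 and the simplices of K are:

  0-simplices (5): P, Q, R, S, T
  1-simplices (10): PQ, PR, PS, PT, QR, QS, QT, RS, RT, ST
  2-simplices (10): PQR, PQS, PQT, PRS, PRT, PST, QRS, QRT, QST, RST
  3-simplices (5): PQRS, PQRT, PQST, PRST, QRST

giving chain groups C_0 ≅ Z^5, C_1 ≅ Z^10, C_2 ≅ Z^10, C_3 ≅ Z^5.

∂_1: C_1 → C_0 is given by ∂[p,q] = [q] − [p]. For instance
  ∂QR = R − Q.
The resulting 5×10 matrix has rank 4, and its Smith normal form has invariant factors (1,1,1,1).

The boundary map ∂_2: C_2 → C_1 acts by ∂[p,q,r] = [q,r] − [p,r] + [p,q]. For instance
  ∂RST = ST − RT + RS,
  ∂PRS = RS − PS + PR.
As a 10×10 matrix over Z this has rank 6, with invariant factors (1,1,1,1,1,1).

Boundary ∂_3: C_3 → C_2 sends each 3-simplex σ to the alternating sum Σ_i (−1)^i (σ with its i-th vertex removed). For instance
  ∂PQRT = QRT − PRT + PQT − PQR,
  ∂PQRS = QRS − PRS + PQS − PQR.
This gives a 10×5 integer matrix of rank 4; reducing to Smith normal form yields diagonal entries (1,1,1,1).

From H_k ≅ ker(∂_k) / im(∂_{k+1}) we obtain:

  H_0: rank C_0 − rank ∂_1 = 5 − 4 = 1, and the invariant factors of ∂_1 are all 1, so H_0 ≅ Z.
  H_1: rank ker ∂_1 − rank ∂_2 = (10 − 4) − 6 = 0, and the invariant factors of ∂_2 are all 1, so H_1 ≅ 0.
  H_2: rank ker ∂_2 − rank ∂_3 = (10 − 6) − 4 = 0, and the invariant factors of ∂_3 are all 1, so H_2 ≅ 0.
  H_3: rank ker ∂_3 − rank ∂_4 = (5 − 4) − 0 = 1, and there is no ∂_4, so H_3 ≅ Z.

As a check, the Euler characteristic is 5 − 10 + 10 − 5 = 0, which agrees with 1 − 0 + 0 − 1 = 0.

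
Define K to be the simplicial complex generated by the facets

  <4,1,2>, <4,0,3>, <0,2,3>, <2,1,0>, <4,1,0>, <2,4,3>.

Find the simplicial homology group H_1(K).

Fix the vertex order 0 < 1 < 2 < 3 < 4 and write every simplex with vertices in increasing order. Then dim K = 2 and the simplices of K are:

  0-simplices (5): [0], [1], [2], [3], [4]
  1-simplices (9): [0,1], [0,2], [0,3], [0,4], [1,2], [1,4], [2,3], [2,4], [3,4]
  2-simplices (6): [0,1,2], [0,1,4], [0,2,3], [0,3,4], [1,2,4], [2,3,4]

Hence C_0 ≅ Z^5, C_1 ≅ Z^9, C_2 ≅ Z^6.

Boundary ∂_1: C_1 → C_0 maps an edge to its endpoints' difference, ∂[p,q] = q − p. For instance
  ∂[0,2] = [2] − [0].
As a 5×9 matrix over Z this has rank 4, with invariant factors (1,1,1,1).

∂_2: C_2 → C_1 acts by ∂[p,q,r] = [q,r] − [p,r] + [p,q]. For instance
  ∂[0,1,4] = [1,4] − [0,4] + [0,1],
  ∂[2,3,4] = [3,4] − [2,4] + [2,3].
As a 9×6 matrix over Z this has rank 5, with invariant factors (1,1,1,1,1).

Reading off H_k = ker ∂_k / im ∂_{k+1}:

  H_1: rank ker ∂_1 − rank ∂_2 = (9 − 4) − 5 = 0, and the invariant factors of ∂_2 are all 1, so H_1 ≅ 0.

H_1 ≅ 0.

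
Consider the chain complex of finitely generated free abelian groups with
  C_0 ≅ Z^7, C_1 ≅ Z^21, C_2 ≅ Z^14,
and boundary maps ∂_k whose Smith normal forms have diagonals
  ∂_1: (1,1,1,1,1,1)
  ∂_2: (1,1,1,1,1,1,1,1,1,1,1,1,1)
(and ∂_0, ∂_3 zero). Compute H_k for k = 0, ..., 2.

H_0 = Z,  H_1 = Z^2,  H_2 = Z.

H_0: b_0 = 7 − 0 − 6 = 1; torsion from ∂_1 factors > 1: none. So H_0 = Z.
H_1: b_1 = 21 − 6 − 13 = 2; torsion from ∂_2 factors > 1: none. So H_1 = Z^2.
H_2: b_2 = 14 − 13 − 0 = 1; torsion from ∂_3 factors > 1: none. So H_2 = Z.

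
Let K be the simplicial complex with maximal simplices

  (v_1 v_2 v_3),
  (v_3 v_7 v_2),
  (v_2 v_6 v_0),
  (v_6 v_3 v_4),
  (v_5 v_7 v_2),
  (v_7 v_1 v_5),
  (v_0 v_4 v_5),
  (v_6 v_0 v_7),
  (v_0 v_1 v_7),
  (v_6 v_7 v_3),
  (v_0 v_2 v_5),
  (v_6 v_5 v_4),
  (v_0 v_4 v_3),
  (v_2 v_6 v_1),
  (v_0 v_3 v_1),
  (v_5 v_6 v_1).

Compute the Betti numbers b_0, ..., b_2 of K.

We work with the vertex ordering v_0 < v_1 < v_2 < v_3 < v_4 < v_5 < v_6 < v_7. The simplices of K, each written with vertices in increasing order, are:

  0-simplices (8): [v_0], [v_1], [v_2], [v_3], [v_4], [v_5], [v_6], [v_7]
  1-simplices (24): (24 of them)
  2-simplices (16): (16 of them)

so the chain groups are C_0 ≅ Z^8, C_1 ≅ Z^24, C_2 ≅ Z^16.

Boundary ∂_1: C_1 → C_0 is given by ∂[p,q] = [q] − [p]. For instance
  ∂[v_0,v_1] = [v_1] − [v_0].
The 8×24 boundary matrix has rank 7 and Smith normal form diag(1,1,1,1,1,1,1).

∂_2: C_2 → C_1 maps a triangle to the signed sum of its edges. For instance
  ∂[v_2,v_3,v_7] = [v_3,v_7] − [v_2,v_7] + [v_2,v_3],
  ∂[v_0,v_1,v_3] = [v_1,v_3] − [v_0,v_3] + [v_0,v_1].
The 24×16 boundary matrix has rank 15 and Smith normal form diag(1,1,1,1,1,1,1,1,1,1,1,1,1,1,1).

Computing H_k = (kernel of ∂_k) / (image of ∂_{k+1}):

  H_0: rank C_0 − rank ∂_1 = 8 − 7 = 1, and the invariant factors of ∂_1 are all 1, so H_0 ≅ Z.
  H_1: rank ker ∂_1 − rank ∂_2 = (24 − 7) − 15 = 2, and the invariant factors of ∂_2 are all 1, so H_1 ≅ Z^2.
  H_2: rank ker ∂_2 − rank ∂_3 = (16 − 15) − 0 = 1, and there is no ∂_3, so H_2 ≅ Z.

As a check, the Euler characteristic is 8 − 24 + 16 = 0, which agrees with 1 − 2 + 1 = 0.

Hence the Betti numbers are b_0 = 1, b_1 = 2, b_2 = 1.

b_0 = 1, b_1 = 2, b_2 = 1.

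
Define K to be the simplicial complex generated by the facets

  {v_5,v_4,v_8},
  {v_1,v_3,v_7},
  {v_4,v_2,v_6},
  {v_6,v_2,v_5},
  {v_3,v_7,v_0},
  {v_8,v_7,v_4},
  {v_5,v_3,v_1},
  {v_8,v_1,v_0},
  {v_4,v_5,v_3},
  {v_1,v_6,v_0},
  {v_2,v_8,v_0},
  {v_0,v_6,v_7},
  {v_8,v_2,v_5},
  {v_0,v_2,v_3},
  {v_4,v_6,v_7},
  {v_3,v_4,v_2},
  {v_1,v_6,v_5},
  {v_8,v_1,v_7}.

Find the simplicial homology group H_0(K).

H_0 = Z.

Fix the vertex order v_0 < v_1 < v_2 < v_3 < v_4 < v_5 < v_6 < v_7 < v_8 and write every simplex with vertices in increasing order. Then dim K = 2 and the simplices of K are:

  0-simplices (9): [v_0], [v_1], [v_2], [v_3], [v_4], [v_5], [v_6], [v_7], [v_8]
  1-simplices (27): (27 of them)
  2-simplices (18): (18 of them)

Hence C_0 ≅ Z^9, C_1 ≅ Z^27, C_2 ≅ Z^18.

The boundary map ∂_1: C_1 → C_0 maps an edge to its endpoints' difference, ∂[p,q] = q − p. For instance
  ∂[v_0,v_2] = [v_2] − [v_0].
As a 9×27 matrix over Z this has rank 8, with invariant factors (1,1,1,1,1,1,1,1).

The boundary map ∂_2: C_2 → C_1 maps a triangle to the signed sum of its edges. For instance
  ∂[v_4,v_7,v_8] = [v_7,v_8] − [v_4,v_8] + [v_4,v_7],
  ∂[v_2,v_3,v_4] = [v_3,v_4] − [v_2,v_4] + [v_2,v_3].
This gives a 27×18 integer matrix of rank 18; reducing to Smith normal form yields diagonal entries (1,1,1,1,1,1,1,1,1,1,1,1,1,1,1,1,1,2).

From H_k ≅ ker(∂_k) / im(∂_{k+1}) we obtain:

  H_0: rank C_0 − rank ∂_1 = 9 − 8 = 1, and the invariant factors of ∂_1 are all 1, so H_0 ≅ Z.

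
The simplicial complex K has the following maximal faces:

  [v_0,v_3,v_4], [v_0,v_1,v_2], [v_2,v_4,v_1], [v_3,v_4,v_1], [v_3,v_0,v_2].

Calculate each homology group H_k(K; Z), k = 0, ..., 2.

Fix the vertex order v_0 < v_1 < v_2 < v_3 < v_4 and write every simplex with vertices in increasing order. Then dim K = 2 and the simplices of K are:

  0-simplices (5): [v_0], [v_1], [v_2], [v_3], [v_4]
  1-simplices (10): [v_0,v_1], [v_0,v_2], [v_0,v_3], [v_0,v_4], [v_1,v_2], [v_1,v_3], [v_1,v_4], [v_2,v_3], [v_2,v_4], [v_3,v_4]
  2-simplices (5): [v_0,v_1,v_2], [v_0,v_2,v_3], [v_0,v_3,v_4], [v_1,v_2,v_4], [v_1,v_3,v_4]

giving chain groups C_0 ≅ Z^5, C_1 ≅ Z^10, C_2 ≅ Z^5.

∂_1: C_1 → C_0 maps an edge to its endpoints' difference, ∂[p,q] = q − p. For instance
  ∂[v_0,v_2] = [v_2] − [v_0].
As a 5×10 matrix over Z this has rank 4, with invariant factors (1,1,1,1).

Boundary ∂_2: C_2 → C_1 acts by ∂[p,q,r] = [q,r] − [p,r] + [p,q]. For instance
  ∂[v_1,v_2,v_4] = [v_2,v_4] − [v_1,v_4] + [v_1,v_2],
  ∂[v_0,v_3,v_4] = [v_3,v_4] − [v_0,v_4] + [v_0,v_3].
As a 10×5 matrix over Z this has rank 5, with invariant factors (1,1,1,1,1).

Reading off H_k = ker ∂_k / im ∂_{k+1}:

  H_0: rank C_0 − rank ∂_1 = 5 − 4 = 1, and the invariant factors of ∂_1 are all 1, so H_0 ≅ Z.
  H_1: rank ker ∂_1 − rank ∂_2 = (10 − 4) − 5 = 1, and the invariant factors of ∂_2 are all 1, so H_1 ≅ Z.
  H_2: rank ker ∂_2 − rank ∂_3 = (5 − 5) − 0 = 0, and there is no ∂_3, so H_2 ≅ 0.

As a check, the Euler characteristic is 5 − 10 + 5 = 0, which agrees with 1 − 1 + 0 = 0.
(K is a triangulation of the Möbius band.)

H_0 ≅ Z,  H_1 ≅ Z,  H_2 = 0.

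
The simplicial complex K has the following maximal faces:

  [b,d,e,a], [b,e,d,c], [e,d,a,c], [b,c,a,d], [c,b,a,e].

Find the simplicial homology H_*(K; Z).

H_0 ≅ Z,  H_1 = 0,  H_2 = 0,  H_3 ≅ Z.

We work with the vertex ordering a < b < c < d < e. The simplices of K, each written with vertices in increasing order, are:

  0-simplices (5): a, b, c, d, e
  1-simplices (10): ab, ac, ad, ae, bc, bd, be, cd, ce, de
  2-simplices (10): abc, abd, abe, acd, ace, ade, bcd, bce, bde, cde
  3-simplices (5): abcd, abce, abde, acde, bcde

Hence C_0 ≅ Z^5, C_1 ≅ Z^10, C_2 ≅ Z^10, C_3 ≅ Z^5.

Boundary ∂_1: C_1 → C_0 sends each edge [p,q] (with p < q) to q − p. For instance
  ∂be = e − b.
This gives a 5×10 integer matrix of rank 4; reducing to Smith normal form yields diagonal entries (1,1,1,1).

Boundary ∂_2: C_2 → C_1 maps a triangle to the signed sum of its edges. For instance
  ∂abd = bd − ad + ab,
  ∂bde = de − be + bd.
The 10×10 boundary matrix has rank 6 and Smith normal form diag(1,1,1,1,1,1).

The boundary map ∂_3: C_3 → C_2 sends each 3-simplex σ to the alternating sum Σ_i (−1)^i (σ with its i-th vertex removed). For instance
  ∂bcde = cde − bde + bce − bcd,
  ∂abcd = bcd − acd + abd − abc.
The 10×5 boundary matrix has rank 4 and Smith normal form diag(1,1,1,1).

From H_k ≅ ker(∂_k) / im(∂_{k+1}) we obtain:

  H_0: rank C_0 − rank ∂_1 = 5 − 4 = 1, and the invariant factors of ∂_1 are all 1, so H_0 = Z.
  H_1: rank ker ∂_1 − rank ∂_2 = (10 − 4) − 6 = 0, and the invariant factors of ∂_2 are all 1, so H_1 = 0.
  H_2: rank ker ∂_2 − rank ∂_3 = (10 − 6) − 4 = 0, and the invariant factors of ∂_3 are all 1, so H_2 = 0.
  H_3: rank ker ∂_3 − rank ∂_4 = (5 − 4) − 0 = 1, and there is no ∂_4, so H_3 = Z.

As a check, the Euler characteristic is 5 − 10 + 10 − 5 = 0, which agrees with 1 − 0 + 0 − 1 = 0.
(K is a triangulation of the 3-sphere S^3.)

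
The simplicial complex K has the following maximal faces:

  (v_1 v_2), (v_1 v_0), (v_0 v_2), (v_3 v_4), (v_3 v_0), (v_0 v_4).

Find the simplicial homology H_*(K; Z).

H_0 ≅ Z,  H_1 ≅ Z^2.

K has 5 vertices, 6 edges.
rank ∂_0 = 0, rank ∂_1 = 4 ⇒ b_0 = 5 − 0 − 4 = 1; all invariant factors of ∂_1 are 1 so no torsion. So H_0 = Z.
rank ∂_1 = 4, rank ∂_2 = 0 ⇒ b_1 = 6 − 4 − 0 = 2. So H_1 = Z^2.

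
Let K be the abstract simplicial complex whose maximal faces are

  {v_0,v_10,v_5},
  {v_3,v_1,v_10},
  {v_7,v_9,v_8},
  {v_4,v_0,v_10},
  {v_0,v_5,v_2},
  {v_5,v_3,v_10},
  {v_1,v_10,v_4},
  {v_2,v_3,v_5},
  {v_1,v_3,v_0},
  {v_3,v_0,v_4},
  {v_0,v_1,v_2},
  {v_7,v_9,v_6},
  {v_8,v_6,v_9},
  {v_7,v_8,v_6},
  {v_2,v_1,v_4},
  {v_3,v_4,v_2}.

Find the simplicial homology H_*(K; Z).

H_0 ≅ Z^2,  H_1 ≅ Z/2,  H_2 ≅ Z.

Order the vertices as v_0 < v_1 < v_2 < v_3 < v_4 < v_5 < v_6 < v_7 < v_8 < v_9 < v_10. Listing each simplex with vertices in this order, K has dimension 2 with simplices:

  0-simplices (11): [v_0], [v_1], [v_2], [v_3], [v_4], [v_5], [v_6], [v_7], [v_8], [v_9], [v_10]
  1-simplices (24): (24 of them)
  2-simplices (16): (16 of them)

giving chain groups C_0 ≅ Z^11, C_1 ≅ Z^24, C_2 ≅ Z^16.

∂_1: C_1 → C_0 is given by ∂[p,q] = [q] − [p]. For instance
  ∂[v_3,v_10] = [v_10] − [v_3].
This gives a 11×24 integer matrix of rank 9; reducing to Smith normal form yields diagonal entries (1,1,1,1,1,1,1,1,1).

∂_2: C_2 → C_1 acts by ∂[p,q,r] = [q,r] − [p,r] + [p,q]. For instance
  ∂[v_0,v_1,v_3] = [v_1,v_3] − [v_0,v_3] + [v_0,v_1],
  ∂[v_6,v_8,v_9] = [v_8,v_9] − [v_6,v_9] + [v_6,v_8].
The 24×16 boundary matrix has rank 15 and Smith normal form diag(1,1,1,1,1,1,1,1,1,1,1,1,1,1,2).

Now H_k = ker ∂_k / im ∂_{k+1}, so:

  H_0: rank C_0 − rank ∂_1 = 11 − 9 = 2, and the invariant factors of ∂_1 are all 1, so H_0 = Z^2.
  H_1: rank ker ∂_1 − rank ∂_2 = (24 − 9) − 15 = 0, and ∂_2 has invariant factor 2 > 1, so H_1 = Z/2.
  H_2: rank ker ∂_2 − rank ∂_3 = (16 − 15) − 0 = 1, and there is no ∂_3, so H_2 = Z.

(K is a triangulation of the disjoint union of the real projective plane RP^2 and the 2-sphere S^2.)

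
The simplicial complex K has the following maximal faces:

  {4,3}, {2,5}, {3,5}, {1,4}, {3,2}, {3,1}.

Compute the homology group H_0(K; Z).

H_0 = Z.

Take the total order 1 < 2 < 3 < 4 < 5 on the vertex set. Then K (dimension 1) consists of the simplices:

  0-simplices (5): [1], [2], [3], [4], [5]
  1-simplices (6): [1,3], [1,4], [2,3], [2,5], [3,4], [3,5]

Hence C_0 ≅ Z^5, C_1 ≅ Z^6.

The boundary map ∂_1: C_1 → C_0 is given by ∂[p,q] = [q] − [p].
The 5×6 boundary matrix has rank 4 and Smith normal form diag(1,1,1,1).

Computing H_k = (kernel of ∂_k) / (image of ∂_{k+1}):

  H_0: rank C_0 − rank ∂_1 = 5 − 4 = 1, and the invariant factors of ∂_1 are all 1, so H_0 ≅ Z.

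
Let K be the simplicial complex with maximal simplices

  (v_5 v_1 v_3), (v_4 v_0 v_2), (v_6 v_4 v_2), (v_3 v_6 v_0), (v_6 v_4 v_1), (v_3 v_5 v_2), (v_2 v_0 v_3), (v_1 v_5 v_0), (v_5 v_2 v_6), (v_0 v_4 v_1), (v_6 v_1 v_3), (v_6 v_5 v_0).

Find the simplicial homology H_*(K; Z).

H_0 ≅ Z,  H_1 ≅ Z/2,  H_2 = 0.

Order the vertices as v_0 < v_1 < v_2 < v_3 < v_4 < v_5 < v_6. Listing each simplex with vertices in this order, K has dimension 2 with simplices:

  0-simplices (7): [v_0], [v_1], [v_2], [v_3], [v_4], [v_5], [v_6]
  1-simplices (18): (18 of them)
  2-simplices (12): (12 of them)

giving chain groups C_0 ≅ Z^7, C_1 ≅ Z^18, C_2 ≅ Z^12.

∂_1: C_1 → C_0 maps an edge to its endpoints' difference, ∂[p,q] = q − p.
The 7×18 boundary matrix has rank 6 and Smith normal form diag(1,1,1,1,1,1).

Boundary ∂_2: C_2 → C_1 maps a triangle to the signed sum of its edges. For instance
  ∂[v_1,v_3,v_5] = [v_3,v_5] − [v_1,v_5] + [v_1,v_3],
  ∂[v_0,v_3,v_6] = [v_3,v_6] − [v_0,v_6] + [v_0,v_3].
The 18×12 boundary matrix has rank 12 and Smith normal form diag(1,1,1,1,1,1,1,1,1,1,1,2).

Now H_k = ker ∂_k / im ∂_{k+1}, so:

  H_0: rank C_0 − rank ∂_1 = 7 − 6 = 1, and the invariant factors of ∂_1 are all 1, so H_0 = Z.
  H_1: rank ker ∂_1 − rank ∂_2 = (18 − 6) − 12 = 0, and ∂_2 has invariant factor 2 > 1, so H_1 = Z/2.
  H_2: rank ker ∂_2 − rank ∂_3 = (12 − 12) − 0 = 0, and there is no ∂_3, so H_2 = 0.

(K is a triangulation of the real projective plane RP^2.)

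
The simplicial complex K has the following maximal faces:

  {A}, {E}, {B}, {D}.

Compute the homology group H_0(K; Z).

H_0 = Z^4.

Take the total order A < B < D < E on the vertex set. Then K (dimension 0) consists of the simplices:

  0-simplices (4): A, B, D, E

so the chain groups are C_0 ≅ Z^4.

Computing H_k = (kernel of ∂_k) / (image of ∂_{k+1}):

  H_0: rank C_0 − rank ∂_1 = 4 − 0 = 4, and there is no ∂_1, so H_0 = Z^4.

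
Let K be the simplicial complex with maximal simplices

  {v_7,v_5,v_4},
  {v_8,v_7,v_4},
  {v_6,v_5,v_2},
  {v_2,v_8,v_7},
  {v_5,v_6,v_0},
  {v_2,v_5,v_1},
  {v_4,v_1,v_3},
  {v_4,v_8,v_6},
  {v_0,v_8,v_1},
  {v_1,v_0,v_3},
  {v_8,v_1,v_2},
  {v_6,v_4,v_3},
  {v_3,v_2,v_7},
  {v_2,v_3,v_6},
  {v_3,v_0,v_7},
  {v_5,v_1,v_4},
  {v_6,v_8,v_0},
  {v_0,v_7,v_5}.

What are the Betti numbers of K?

b_0 = 1, b_1 = 2, b_2 = 1.

Order the vertices as v_0 < v_1 < v_2 < v_3 < v_4 < v_5 < v_6 < v_7 < v_8. Listing each simplex with vertices in this order, K has dimension 2 with simplices:

  0-simplices (9): [v_0], [v_1], [v_2], [v_3], [v_4], [v_5], [v_6], [v_7], [v_8]
  1-simplices (27): (27 of them)
  2-simplices (18): (18 of them)

so the chain groups are C_0 ≅ Z^9, C_1 ≅ Z^27, C_2 ≅ Z^18.

The boundary map ∂_1: C_1 → C_0 is given by ∂[p,q] = [q] − [p].
As a 9×27 matrix over Z this has rank 8, with invariant factors (1,1,1,1,1,1,1,1).

The boundary map ∂_2: C_2 → C_1 acts by ∂[p,q,r] = [q,r] − [p,r] + [p,q]. For instance
  ∂[v_0,v_1,v_3] = [v_1,v_3] − [v_0,v_3] + [v_0,v_1],
  ∂[v_0,v_5,v_7] = [v_5,v_7] − [v_0,v_7] + [v_0,v_5].
As a 27×18 matrix over Z this has rank 17, with invariant factors (1,1,1,1,1,1,1,1,1,1,1,1,1,1,1,1,1).

Computing H_k = (kernel of ∂_k) / (image of ∂_{k+1}):

  H_0: rank C_0 − rank ∂_1 = 9 − 8 = 1, and the invariant factors of ∂_1 are all 1, so H_0 ≅ Z.
  H_1: rank ker ∂_1 − rank ∂_2 = (27 − 8) − 17 = 2, and the invariant factors of ∂_2 are all 1, so H_1 ≅ Z^2.
  H_2: rank ker ∂_2 − rank ∂_3 = (18 − 17) − 0 = 1, and there is no ∂_3, so H_2 ≅ Z.

Hence the Betti numbers are b_0 = 1, b_1 = 2, b_2 = 1.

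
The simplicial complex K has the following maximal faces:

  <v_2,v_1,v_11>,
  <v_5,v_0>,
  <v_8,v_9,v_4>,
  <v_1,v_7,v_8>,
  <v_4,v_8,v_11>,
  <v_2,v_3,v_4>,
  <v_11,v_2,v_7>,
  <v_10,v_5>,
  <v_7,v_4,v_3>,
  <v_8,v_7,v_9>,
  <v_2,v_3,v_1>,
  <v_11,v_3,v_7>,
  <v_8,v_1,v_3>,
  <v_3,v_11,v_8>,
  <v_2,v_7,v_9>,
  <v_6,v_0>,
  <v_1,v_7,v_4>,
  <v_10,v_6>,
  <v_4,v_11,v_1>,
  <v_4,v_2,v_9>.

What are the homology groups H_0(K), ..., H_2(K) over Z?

H_0 ≅ Z^2,  H_1 ≅ Z^3,  H_2 ≅ Z.

K has 12 vertices, 28 edges, 16 triangles.
rank ∂_0 = 0, rank ∂_1 = 10 ⇒ b_0 = 12 − 0 − 10 = 2; all invariant factors of ∂_1 are 1 so no torsion. So H_0 = Z^2.
rank ∂_1 = 10, rank ∂_2 = 15 ⇒ b_1 = 28 − 10 − 15 = 3; all invariant factors of ∂_2 are 1 so no torsion. So H_1 = Z^3.
rank ∂_2 = 15, rank ∂_3 = 0 ⇒ b_2 = 16 − 15 − 0 = 1. So H_2 = Z.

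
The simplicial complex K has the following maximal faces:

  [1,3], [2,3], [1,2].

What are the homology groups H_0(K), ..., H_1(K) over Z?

H_0 ≅ Z,  H_1 ≅ Z.

K has 3 vertices, 3 edges.
rank ∂_0 = 0, rank ∂_1 = 2 ⇒ b_0 = 3 − 0 − 2 = 1; all invariant factors of ∂_1 are 1 so no torsion. So H_0 ≅ Z.
rank ∂_1 = 2, rank ∂_2 = 0 ⇒ b_1 = 3 − 2 − 0 = 1. So H_1 ≅ Z.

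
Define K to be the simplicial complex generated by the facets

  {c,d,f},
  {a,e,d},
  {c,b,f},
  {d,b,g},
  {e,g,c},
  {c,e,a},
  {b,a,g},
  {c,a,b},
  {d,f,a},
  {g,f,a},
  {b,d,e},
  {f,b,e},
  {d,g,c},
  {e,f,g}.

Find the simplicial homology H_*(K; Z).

Take the total order a < b < c < d < e < f < g on the vertex set. Then K (dimension 2) consists of the simplices:

  0-simplices (7): a, b, c, d, e, f, g
  1-simplices (21): ab, ac, ad, ae, af, ag, bc, bd, be, bf, bg, cd, ce, cf, cg, de, df, dg, ef, eg, fg
  2-simplices (14): abc, abg, ace, ade, adf, afg, bcf, bde, bdg, bef, cdf, cdg, ceg, efg

so the chain groups are C_0 ≅ Z^7, C_1 ≅ Z^21, C_2 ≅ Z^14.

Boundary ∂_1: C_1 → C_0 sends each edge [p,q] (with p < q) to q − p. For instance
  ∂ag = g − a.
The resulting 7×21 matrix has rank 6, and its Smith normal form has invariant factors (1,1,1,1,1,1).

∂_2: C_2 → C_1 acts by ∂[p,q,r] = [q,r] − [p,r] + [p,q]. For instance
  ∂bde = de − be + bd,
  ∂abc = bc − ac + ab.
The resulting 21×14 matrix has rank 13, and its Smith normal form has invariant factors (1,1,1,1,1,1,1,1,1,1,1,1,1).

Reading off H_k = ker ∂_k / im ∂_{k+1}:

  H_0: rank C_0 − rank ∂_1 = 7 − 6 = 1, and the invariant factors of ∂_1 are all 1, so H_0 ≅ Z.
  H_1: rank ker ∂_1 − rank ∂_2 = (21 − 6) − 13 = 2, and the invariant factors of ∂_2 are all 1, so H_1 ≅ Z^2.
  H_2: rank ker ∂_2 − rank ∂_3 = (14 − 13) − 0 = 1, and there is no ∂_3, so H_2 ≅ Z.

H_0 ≅ Z,  H_1 ≅ Z^2,  H_2 ≅ Z.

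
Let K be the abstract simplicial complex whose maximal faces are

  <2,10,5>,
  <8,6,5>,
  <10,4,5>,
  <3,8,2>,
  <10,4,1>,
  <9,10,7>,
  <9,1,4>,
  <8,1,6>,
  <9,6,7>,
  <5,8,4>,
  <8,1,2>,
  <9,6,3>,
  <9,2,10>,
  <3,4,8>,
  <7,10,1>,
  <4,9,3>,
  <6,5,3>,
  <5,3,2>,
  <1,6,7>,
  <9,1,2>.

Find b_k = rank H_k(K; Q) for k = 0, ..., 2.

We work with the vertex ordering 1 < 2 < 3 < 4 < 5 < 6 < 7 < 8 < 9 < 10. The simplices of K, each written with vertices in increasing order, are:

  0-simplices (10): [1], [2], [3], [4], [5], [6], [7], [8], [9], [10]
  1-simplices (30): (30 of them)
  2-simplices (20): (20 of them)

Hence C_0 ≅ Z^10, C_1 ≅ Z^30, C_2 ≅ Z^20.

Boundary ∂_1: C_1 → C_0 sends each edge [p,q] (with p < q) to q − p. For instance
  ∂[2,9] = [9] − [2].
As a 10×30 matrix over Z this has rank 9, with invariant factors (1,1,1,1,1,1,1,1,1).

Boundary ∂_2: C_2 → C_1 maps a triangle to the signed sum of its edges. For instance
  ∂[5,6,8] = [6,8] − [5,8] + [5,6],
  ∂[3,6,9] = [6,9] − [3,9] + [3,6].
The resulting 30×20 matrix has rank 20, and its Smith normal form has invariant factors (1,1,1,1,1,1,1,1,1,1,1,1,1,1,1,1,1,1,1,2).

Reading off H_k = ker ∂_k / im ∂_{k+1}:

  H_0: rank C_0 − rank ∂_1 = 10 − 9 = 1, and the invariant factors of ∂_1 are all 1, so H_0 = Z.
  H_1: rank ker ∂_1 − rank ∂_2 = (30 − 9) − 20 = 1, and ∂_2 has invariant factor 2 > 1, so H_1 = Z ⊕ Z/2Z.
  H_2: rank ker ∂_2 − rank ∂_3 = (20 − 20) − 0 = 0, and there is no ∂_3, so H_2 = 0.

(K is a triangulation of the Klein bottle.)

Hence the Betti numbers are b_0 = 1, b_1 = 1, b_2 = 0.

b_0 = 1, b_1 = 1, b_2 = 0.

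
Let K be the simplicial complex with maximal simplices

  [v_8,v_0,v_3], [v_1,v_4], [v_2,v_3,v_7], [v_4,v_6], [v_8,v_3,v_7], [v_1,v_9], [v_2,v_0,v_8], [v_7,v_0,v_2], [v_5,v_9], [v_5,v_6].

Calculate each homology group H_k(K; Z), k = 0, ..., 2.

K has 10 vertices, 15 edges, 5 triangles.
rank ∂_0 = 0, rank ∂_1 = 8 ⇒ b_0 = 10 − 0 − 8 = 2; all invariant factors of ∂_1 are 1 so no torsion. So H_0 = Z^2.
rank ∂_1 = 8, rank ∂_2 = 5 ⇒ b_1 = 15 − 8 − 5 = 2; all invariant factors of ∂_2 are 1 so no torsion. So H_1 = Z^2.
rank ∂_2 = 5, rank ∂_3 = 0 ⇒ b_2 = 5 − 5 − 0 = 0. So H_2 = 0.

H_0 ≅ Z^2,  H_1 ≅ Z^2,  H_2 = 0.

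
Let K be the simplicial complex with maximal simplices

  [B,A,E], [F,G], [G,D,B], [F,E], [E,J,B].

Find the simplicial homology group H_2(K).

H_2 ≅ 0.

Take the total order A < B < D < E < F < G < J on the vertex set. Then K (dimension 2) consists of the simplices:

  0-simplices (7): A, B, D, E, F, G, J
  1-simplices (10): AB, AE, BD, BE, BG, BJ, DG, EF, EJ, FG
  2-simplices (3): ABE, BDG, BEJ

so the chain groups are C_0 ≅ Z^7, C_1 ≅ Z^10, C_2 ≅ Z^3.

∂_1: C_1 → C_0 sends each edge [p,q] (with p < q) to q − p. For instance
  ∂FG = G − F.
The 7×10 boundary matrix has rank 6 and Smith normal form diag(1,1,1,1,1,1).

Boundary ∂_2: C_2 → C_1 sends each 2-simplex [p,q,r] to [q,r] − [p,r] + [p,q]. For instance
  ∂BDG = DG − BG + BD,
  ∂BEJ = EJ − BJ + BE.
The 10×3 boundary matrix has rank 3 and Smith normal form diag(1,1,1).

Computing H_k = (kernel of ∂_k) / (image of ∂_{k+1}):

  H_2: rank ker ∂_2 − rank ∂_3 = (3 − 3) − 0 = 0, and there is no ∂_3, so H_2 = 0.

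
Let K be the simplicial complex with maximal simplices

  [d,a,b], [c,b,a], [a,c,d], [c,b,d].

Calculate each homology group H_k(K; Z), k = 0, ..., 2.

Fix the vertex order a < b < c < d and write every simplex with vertices in increasing order. Then dim K = 2 and the simplices of K are:

  0-simplices (4): a, b, c, d
  1-simplices (6): ab, ac, ad, bc, bd, cd
  2-simplices (4): abc, abd, acd, bcd

so the chain groups are C_0 ≅ Z^4, C_1 ≅ Z^6, C_2 ≅ Z^4.

Boundary ∂_1: C_1 → C_0 sends each edge [p,q] (with p < q) to q − p. For instance
  ∂ab = b − a.
The 4×6 boundary matrix has rank 3 and Smith normal form diag(1,1,1).

The boundary map ∂_2: C_2 → C_1 sends each 2-simplex [p,q,r] to [q,r] − [p,r] + [p,q]. For instance
  ∂abc = bc − ac + ab,
  ∂acd = cd − ad + ac.
The resulting 6×4 matrix has rank 3, and its Smith normal form has invariant factors (1,1,1).

Now H_k = ker ∂_k / im ∂_{k+1}, so:

  H_0: rank C_0 − rank ∂_1 = 4 − 3 = 1, and the invariant factors of ∂_1 are all 1, so H_0 ≅ Z.
  H_1: rank ker ∂_1 − rank ∂_2 = (6 − 3) − 3 = 0, and the invariant factors of ∂_2 are all 1, so H_1 ≅ 0.
  H_2: rank ker ∂_2 − rank ∂_3 = (4 − 3) − 0 = 1, and there is no ∂_3, so H_2 ≅ Z.

As a check, the Euler characteristic is 4 − 6 + 4 = 2, which agrees with 1 − 0 + 1 = 2.

H_0 ≅ Z,  H_1 = 0,  H_2 ≅ Z.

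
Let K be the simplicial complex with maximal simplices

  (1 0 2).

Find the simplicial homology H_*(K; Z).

H_0 = Z,  H_1 = 0,  H_2 = 0.

Take the total order 0 < 1 < 2 on the vertex set. Then K (dimension 2) consists of the simplices:

  0-simplices (3): [0], [1], [2]
  1-simplices (3): [0,1], [0,2], [1,2]
  2-simplices (1): [0,1,2]

giving chain groups C_0 ≅ Z^3, C_1 ≅ Z^3, C_2 ≅ Z^1.

The boundary map ∂_1: C_1 → C_0 maps an edge to its endpoints' difference, ∂[p,q] = q − p.
The resulting 3×3 matrix has rank 2, and its Smith normal form has invariant factors (1,1).

The boundary map ∂_2: C_2 → C_1 sends each 2-simplex [p,q,r] to [q,r] − [p,r] + [p,q]. For instance
  ∂[0,1,2] = [1,2] − [0,2] + [0,1].
The resulting 3×1 matrix has rank 1, and its Smith normal form has invariant factors (1).

Reading off H_k = ker ∂_k / im ∂_{k+1}:

  H_0: rank C_0 − rank ∂_1 = 3 − 2 = 1, and the invariant factors of ∂_1 are all 1, so H_0 ≅ Z.
  H_1: rank ker ∂_1 − rank ∂_2 = (3 − 2) − 1 = 0, and the invariant factors of ∂_2 are all 1, so H_1 ≅ 0.
  H_2: rank ker ∂_2 − rank ∂_3 = (1 − 1) − 0 = 0, and there is no ∂_3, so H_2 ≅ 0.

As a check, the Euler characteristic is 3 − 3 + 1 = 1, which agrees with 1 − 0 + 0 = 1.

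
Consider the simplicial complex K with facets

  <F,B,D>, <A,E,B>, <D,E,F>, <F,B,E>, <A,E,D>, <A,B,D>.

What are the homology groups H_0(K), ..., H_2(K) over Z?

H_0 ≅ Z,  H_1 = 0,  H_2 ≅ Z.

Fix the vertex order A < B < D < E < F and write every simplex with vertices in increasing order. Then dim K = 2 and the simplices of K are:

  0-simplices (5): A, B, D, E, F
  1-simplices (9): AB, AD, AE, BD, BE, BF, DE, DF, EF
  2-simplices (6): ABD, ABE, ADE, BDF, BEF, DEF

so the chain groups are C_0 ≅ Z^5, C_1 ≅ Z^9, C_2 ≅ Z^6.

The boundary map ∂_1: C_1 → C_0 is given by ∂[p,q] = [q] − [p].
The resulting 5×9 matrix has rank 4, and its Smith normal form has invariant factors (1,1,1,1).

Boundary ∂_2: C_2 → C_1 maps a triangle to the signed sum of its edges. For instance
  ∂DEF = EF − DF + DE,
  ∂ADE = DE − AE + AD.
As a 9×6 matrix over Z this has rank 5, with invariant factors (1,1,1,1,1).

Reading off H_k = ker ∂_k / im ∂_{k+1}:

  H_0: rank C_0 − rank ∂_1 = 5 − 4 = 1, and the invariant factors of ∂_1 are all 1, so H_0 = Z.
  H_1: rank ker ∂_1 − rank ∂_2 = (9 − 4) − 5 = 0, and the invariant factors of ∂_2 are all 1, so H_1 = 0.
  H_2: rank ker ∂_2 − rank ∂_3 = (6 − 5) − 0 = 1, and there is no ∂_3, so H_2 = Z.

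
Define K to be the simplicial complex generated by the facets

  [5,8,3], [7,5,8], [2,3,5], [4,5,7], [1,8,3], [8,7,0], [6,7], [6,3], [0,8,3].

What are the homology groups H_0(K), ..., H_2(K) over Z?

Fix the vertex order 0 < 1 < 2 < 3 < 4 < 5 < 6 < 7 < 8 and write every simplex with vertices in increasing order. Then dim K = 2 and the simplices of K are:

  0-simplices (9): [0], [1], [2], [3], [4], [5], [6], [7], [8]
  1-simplices (16): [0,3], [0,7], [0,8], [1,3], [1,8], [2,3], [2,5], [3,5], [3,6], [3,8], [4,5], [4,7], [5,7], [5,8], [6,7], [7,8]
  2-simplices (7): [0,3,8], [0,7,8], [1,3,8], [2,3,5], [3,5,8], [4,5,7], [5,7,8]

Hence C_0 ≅ Z^9, C_1 ≅ Z^16, C_2 ≅ Z^7.

∂_1: C_1 → C_0 is given by ∂[p,q] = [q] − [p].
The 9×16 boundary matrix has rank 8 and Smith normal form diag(1,1,1,1,1,1,1,1).

The boundary map ∂_2: C_2 → C_1 acts by ∂[p,q,r] = [q,r] − [p,r] + [p,q]. For instance
  ∂[5,7,8] = [7,8] − [5,8] + [5,7],
  ∂[1,3,8] = [3,8] − [1,8] + [1,3].
As a 16×7 matrix over Z this has rank 7, with invariant factors (1,1,1,1,1,1,1).

From H_k ≅ ker(∂_k) / im(∂_{k+1}) we obtain:

  H_0: rank C_0 − rank ∂_1 = 9 − 8 = 1, and the invariant factors of ∂_1 are all 1, so H_0 = Z.
  H_1: rank ker ∂_1 − rank ∂_2 = (16 − 8) − 7 = 1, and the invariant factors of ∂_2 are all 1, so H_1 = Z.
  H_2: rank ker ∂_2 − rank ∂_3 = (7 − 7) − 0 = 0, and there is no ∂_3, so H_2 = 0.

As a check, the Euler characteristic is 9 − 16 + 7 = 0, which agrees with 1 − 1 + 0 = 0.

H_0 = Z,  H_1 = Z,  H_2 = 0.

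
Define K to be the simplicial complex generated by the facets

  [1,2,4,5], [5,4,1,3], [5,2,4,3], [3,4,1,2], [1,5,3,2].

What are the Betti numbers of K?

Take the total order 1 < 2 < 3 < 4 < 5 on the vertex set. Then K (dimension 3) consists of the simplices:

  0-simplices (5): [1], [2], [3], [4], [5]
  1-simplices (10): [1,2], [1,3], [1,4], [1,5], [2,3], [2,4], [2,5], [3,4], [3,5], [4,5]
  2-simplices (10): [1,2,3], [1,2,4], [1,2,5], [1,3,4], [1,3,5], [1,4,5], [2,3,4], [2,3,5], [2,4,5], [3,4,5]
  3-simplices (5): [1,2,3,4], [1,2,3,5], [1,2,4,5], [1,3,4,5], [2,3,4,5]

Hence C_0 ≅ Z^5, C_1 ≅ Z^10, C_2 ≅ Z^10, C_3 ≅ Z^5.

Boundary ∂_1: C_1 → C_0 maps an edge to its endpoints' difference, ∂[p,q] = q − p.
The resulting 5×10 matrix has rank 4, and its Smith normal form has invariant factors (1,1,1,1).

Boundary ∂_2: C_2 → C_1 acts by ∂[p,q,r] = [q,r] − [p,r] + [p,q]. For instance
  ∂[3,4,5] = [4,5] − [3,5] + [3,4],
  ∂[1,2,4] = [2,4] − [1,4] + [1,2].
As a 10×10 matrix over Z this has rank 6, with invariant factors (1,1,1,1,1,1).

Boundary ∂_3: C_3 → C_2 sends each 3-simplex σ to the alternating sum Σ_i (−1)^i (σ with its i-th vertex removed). For instance
  ∂[1,3,4,5] = [3,4,5] − [1,4,5] + [1,3,5] − [1,3,4],
  ∂[1,2,4,5] = [2,4,5] − [1,4,5] + [1,2,5] − [1,2,4].
The 10×5 boundary matrix has rank 4 and Smith normal form diag(1,1,1,1).

Now H_k = ker ∂_k / im ∂_{k+1}, so:

  H_0: rank C_0 − rank ∂_1 = 5 − 4 = 1, and the invariant factors of ∂_1 are all 1, so H_0 = Z.
  H_1: rank ker ∂_1 − rank ∂_2 = (10 − 4) − 6 = 0, and the invariant factors of ∂_2 are all 1, so H_1 = 0.
  H_2: rank ker ∂_2 − rank ∂_3 = (10 − 6) − 4 = 0, and the invariant factors of ∂_3 are all 1, so H_2 = 0.
  H_3: rank ker ∂_3 − rank ∂_4 = (5 − 4) − 0 = 1, and there is no ∂_4, so H_3 = Z.

As a check, the Euler characteristic is 5 − 10 + 10 − 5 = 0, which agrees with 1 − 0 + 0 − 1 = 0.
(K is a triangulation of the 3-sphere S^3.)

Hence the Betti numbers are b_0 = 1, b_1 = 0, b_2 = 0, b_3 = 1.

b_0 = 1, b_1 = 0, b_2 = 0, b_3 = 1.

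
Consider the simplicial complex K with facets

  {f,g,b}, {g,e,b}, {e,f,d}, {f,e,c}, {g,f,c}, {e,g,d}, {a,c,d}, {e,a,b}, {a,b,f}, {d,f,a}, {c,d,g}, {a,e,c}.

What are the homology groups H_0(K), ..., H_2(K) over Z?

Fix the vertex order a < b < c < d < e < f < g and write every simplex with vertices in increasing order. Then dim K = 2 and the simplices of K are:

  0-simplices (7): a, b, c, d, e, f, g
  1-simplices (18): ab, ac, ad, ae, af, be, bf, bg, cd, ce, cf, cg, de, df, dg, ef, eg, fg
  2-simplices (12): abe, abf, acd, ace, adf, beg, bfg, cdg, cef, cfg, def, deg

giving chain groups C_0 ≅ Z^7, C_1 ≅ Z^18, C_2 ≅ Z^12.

The boundary map ∂_1: C_1 → C_0 maps an edge to its endpoints' difference, ∂[p,q] = q − p. For instance
  ∂ce = e − c.
This gives a 7×18 integer matrix of rank 6; reducing to Smith normal form yields diagonal entries (1,1,1,1,1,1).

∂_2: C_2 → C_1 sends each 2-simplex [p,q,r] to [q,r] − [p,r] + [p,q]. For instance
  ∂adf = df − af + ad,
  ∂abf = bf − af + ab.
The resulting 18×12 matrix has rank 12, and its Smith normal form has invariant factors (1,1,1,1,1,1,1,1,1,1,1,2).

From H_k ≅ ker(∂_k) / im(∂_{k+1}) we obtain:

  H_0: rank C_0 − rank ∂_1 = 7 − 6 = 1, and the invariant factors of ∂_1 are all 1, so H_0 ≅ Z.
  H_1: rank ker ∂_1 − rank ∂_2 = (18 − 6) − 12 = 0, and ∂_2 has invariant factor 2 > 1, so H_1 ≅ Z/2.
  H_2: rank ker ∂_2 − rank ∂_3 = (12 − 12) − 0 = 0, and there is no ∂_3, so H_2 ≅ 0.

(K is a triangulation of the real projective plane RP^2.)

H_0 ≅ Z,  H_1 ≅ Z/2,  H_2 = 0.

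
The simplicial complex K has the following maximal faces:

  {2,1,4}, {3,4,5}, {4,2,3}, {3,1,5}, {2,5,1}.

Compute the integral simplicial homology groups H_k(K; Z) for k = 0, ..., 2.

We work with the vertex ordering 1 < 2 < 3 < 4 < 5. The simplices of K, each written with vertices in increasing order, are:

  0-simplices (5): [1], [2], [3], [4], [5]
  1-simplices (10): [1,2], [1,3], [1,4], [1,5], [2,3], [2,4], [2,5], [3,4], [3,5], [4,5]
  2-simplices (5): [1,2,4], [1,2,5], [1,3,5], [2,3,4], [3,4,5]

so the chain groups are C_0 ≅ Z^5, C_1 ≅ Z^10, C_2 ≅ Z^5.

The boundary map ∂_1: C_1 → C_0 sends each edge [p,q] (with p < q) to q − p. For instance
  ∂[2,4] = [4] − [2].
The 5×10 boundary matrix has rank 4 and Smith normal form diag(1,1,1,1).

Boundary ∂_2: C_2 → C_1 sends each 2-simplex [p,q,r] to [q,r] − [p,r] + [p,q]. For instance
  ∂[1,2,4] = [2,4] − [1,4] + [1,2],
  ∂[3,4,5] = [4,5] − [3,5] + [3,4].
The resulting 10×5 matrix has rank 5, and its Smith normal form has invariant factors (1,1,1,1,1).

Now H_k = ker ∂_k / im ∂_{k+1}, so:

  H_0: rank C_0 − rank ∂_1 = 5 − 4 = 1, and the invariant factors of ∂_1 are all 1, so H_0 ≅ Z.
  H_1: rank ker ∂_1 − rank ∂_2 = (10 − 4) − 5 = 1, and the invariant factors of ∂_2 are all 1, so H_1 ≅ Z.
  H_2: rank ker ∂_2 − rank ∂_3 = (5 − 5) − 0 = 0, and there is no ∂_3, so H_2 ≅ 0.

As a check, the Euler characteristic is 5 − 10 + 5 = 0, which agrees with 1 − 1 + 0 = 0.

H_0 ≅ Z,  H_1 ≅ Z,  H_2 = 0.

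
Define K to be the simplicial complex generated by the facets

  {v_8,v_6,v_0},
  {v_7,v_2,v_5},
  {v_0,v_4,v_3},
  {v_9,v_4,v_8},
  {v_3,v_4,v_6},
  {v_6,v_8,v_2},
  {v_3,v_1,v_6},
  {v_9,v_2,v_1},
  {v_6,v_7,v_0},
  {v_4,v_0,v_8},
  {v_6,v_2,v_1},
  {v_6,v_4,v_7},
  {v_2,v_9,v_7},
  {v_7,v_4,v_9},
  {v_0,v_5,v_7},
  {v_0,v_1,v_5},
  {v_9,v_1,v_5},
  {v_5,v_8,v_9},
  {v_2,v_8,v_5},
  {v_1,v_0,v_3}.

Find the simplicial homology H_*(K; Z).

Take the total order v_0 < v_1 < v_2 < v_3 < v_4 < v_5 < v_6 < v_7 < v_8 < v_9 on the vertex set. Then K (dimension 2) consists of the simplices:

  0-simplices (10): [v_0], [v_1], [v_2], [v_3], [v_4], [v_5], [v_6], [v_7], [v_8], [v_9]
  1-simplices (30): (30 of them)
  2-simplices (20): (20 of them)

so the chain groups are C_0 ≅ Z^10, C_1 ≅ Z^30, C_2 ≅ Z^20.

Boundary ∂_1: C_1 → C_0 sends each edge [p,q] (with p < q) to q − p. For instance
  ∂[v_5,v_9] = [v_9] − [v_5].
As a 10×30 matrix over Z this has rank 9, with invariant factors (1,1,1,1,1,1,1,1,1).

Boundary ∂_2: C_2 → C_1 maps a triangle to the signed sum of its edges. For instance
  ∂[v_3,v_4,v_6] = [v_4,v_6] − [v_3,v_6] + [v_3,v_4],
  ∂[v_2,v_5,v_8] = [v_5,v_8] − [v_2,v_8] + [v_2,v_5].
This gives a 30×20 integer matrix of rank 20; reducing to Smith normal form yields diagonal entries (1,1,1,1,1,1,1,1,1,1,1,1,1,1,1,1,1,1,1,2).

Now H_k = ker ∂_k / im ∂_{k+1}, so:

  H_0: rank C_0 − rank ∂_1 = 10 − 9 = 1, and the invariant factors of ∂_1 are all 1, so H_0 ≅ Z.
  H_1: rank ker ∂_1 − rank ∂_2 = (30 − 9) − 20 = 1, and ∂_2 has invariant factor 2 > 1, so H_1 ≅ Z ⊕ Z_2.
  H_2: rank ker ∂_2 − rank ∂_3 = (20 − 20) − 0 = 0, and there is no ∂_3, so H_2 ≅ 0.

H_0 ≅ Z,  H_1 ≅ Z ⊕ Z_2,  H_2 = 0.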